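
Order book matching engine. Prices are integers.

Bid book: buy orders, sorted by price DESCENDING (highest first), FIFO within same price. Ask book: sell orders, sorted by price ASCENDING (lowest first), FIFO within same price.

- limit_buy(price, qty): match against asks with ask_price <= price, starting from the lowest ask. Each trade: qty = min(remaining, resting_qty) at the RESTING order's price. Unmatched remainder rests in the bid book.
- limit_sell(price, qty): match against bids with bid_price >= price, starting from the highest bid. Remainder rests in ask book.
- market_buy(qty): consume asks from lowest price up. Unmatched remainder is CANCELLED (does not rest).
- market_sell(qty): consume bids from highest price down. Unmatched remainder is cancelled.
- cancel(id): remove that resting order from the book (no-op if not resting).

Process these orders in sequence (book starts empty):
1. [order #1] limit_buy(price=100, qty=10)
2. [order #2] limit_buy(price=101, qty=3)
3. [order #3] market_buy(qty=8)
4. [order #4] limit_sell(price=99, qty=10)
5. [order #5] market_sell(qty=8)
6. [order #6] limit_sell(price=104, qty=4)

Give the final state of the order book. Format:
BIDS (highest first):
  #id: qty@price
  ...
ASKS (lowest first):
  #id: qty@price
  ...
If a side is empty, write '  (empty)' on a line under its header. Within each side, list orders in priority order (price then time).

Answer: BIDS (highest first):
  (empty)
ASKS (lowest first):
  #6: 4@104

Derivation:
After op 1 [order #1] limit_buy(price=100, qty=10): fills=none; bids=[#1:10@100] asks=[-]
After op 2 [order #2] limit_buy(price=101, qty=3): fills=none; bids=[#2:3@101 #1:10@100] asks=[-]
After op 3 [order #3] market_buy(qty=8): fills=none; bids=[#2:3@101 #1:10@100] asks=[-]
After op 4 [order #4] limit_sell(price=99, qty=10): fills=#2x#4:3@101 #1x#4:7@100; bids=[#1:3@100] asks=[-]
After op 5 [order #5] market_sell(qty=8): fills=#1x#5:3@100; bids=[-] asks=[-]
After op 6 [order #6] limit_sell(price=104, qty=4): fills=none; bids=[-] asks=[#6:4@104]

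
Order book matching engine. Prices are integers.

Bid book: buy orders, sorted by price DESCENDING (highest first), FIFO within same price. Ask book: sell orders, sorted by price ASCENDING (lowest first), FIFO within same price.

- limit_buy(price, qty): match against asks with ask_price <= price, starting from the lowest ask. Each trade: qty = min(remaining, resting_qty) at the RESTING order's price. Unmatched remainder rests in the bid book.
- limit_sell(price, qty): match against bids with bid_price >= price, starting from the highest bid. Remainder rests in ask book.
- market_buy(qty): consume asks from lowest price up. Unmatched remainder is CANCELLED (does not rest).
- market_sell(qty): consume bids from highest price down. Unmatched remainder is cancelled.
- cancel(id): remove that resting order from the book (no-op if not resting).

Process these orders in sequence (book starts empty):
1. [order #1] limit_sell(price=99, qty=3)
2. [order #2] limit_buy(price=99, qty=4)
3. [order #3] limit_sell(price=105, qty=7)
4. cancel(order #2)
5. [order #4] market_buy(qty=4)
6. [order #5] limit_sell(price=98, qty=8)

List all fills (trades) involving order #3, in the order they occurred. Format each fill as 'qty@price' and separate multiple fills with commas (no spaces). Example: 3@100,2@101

After op 1 [order #1] limit_sell(price=99, qty=3): fills=none; bids=[-] asks=[#1:3@99]
After op 2 [order #2] limit_buy(price=99, qty=4): fills=#2x#1:3@99; bids=[#2:1@99] asks=[-]
After op 3 [order #3] limit_sell(price=105, qty=7): fills=none; bids=[#2:1@99] asks=[#3:7@105]
After op 4 cancel(order #2): fills=none; bids=[-] asks=[#3:7@105]
After op 5 [order #4] market_buy(qty=4): fills=#4x#3:4@105; bids=[-] asks=[#3:3@105]
After op 6 [order #5] limit_sell(price=98, qty=8): fills=none; bids=[-] asks=[#5:8@98 #3:3@105]

Answer: 4@105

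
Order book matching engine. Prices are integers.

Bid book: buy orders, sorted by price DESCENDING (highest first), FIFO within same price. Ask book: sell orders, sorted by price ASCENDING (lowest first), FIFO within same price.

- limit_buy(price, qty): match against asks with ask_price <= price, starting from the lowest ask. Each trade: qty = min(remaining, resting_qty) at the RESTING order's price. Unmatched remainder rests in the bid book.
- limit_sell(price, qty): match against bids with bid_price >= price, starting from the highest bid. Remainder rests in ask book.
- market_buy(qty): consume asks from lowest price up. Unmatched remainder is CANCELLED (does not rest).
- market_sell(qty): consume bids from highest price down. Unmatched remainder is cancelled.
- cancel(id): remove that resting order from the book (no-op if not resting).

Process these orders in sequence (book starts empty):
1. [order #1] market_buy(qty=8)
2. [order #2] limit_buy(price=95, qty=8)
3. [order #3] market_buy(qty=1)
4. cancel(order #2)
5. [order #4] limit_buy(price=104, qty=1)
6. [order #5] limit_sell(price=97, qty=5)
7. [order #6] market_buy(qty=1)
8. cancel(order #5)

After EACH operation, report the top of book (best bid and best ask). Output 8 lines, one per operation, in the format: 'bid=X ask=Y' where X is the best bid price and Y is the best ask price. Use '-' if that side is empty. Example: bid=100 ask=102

Answer: bid=- ask=-
bid=95 ask=-
bid=95 ask=-
bid=- ask=-
bid=104 ask=-
bid=- ask=97
bid=- ask=97
bid=- ask=-

Derivation:
After op 1 [order #1] market_buy(qty=8): fills=none; bids=[-] asks=[-]
After op 2 [order #2] limit_buy(price=95, qty=8): fills=none; bids=[#2:8@95] asks=[-]
After op 3 [order #3] market_buy(qty=1): fills=none; bids=[#2:8@95] asks=[-]
After op 4 cancel(order #2): fills=none; bids=[-] asks=[-]
After op 5 [order #4] limit_buy(price=104, qty=1): fills=none; bids=[#4:1@104] asks=[-]
After op 6 [order #5] limit_sell(price=97, qty=5): fills=#4x#5:1@104; bids=[-] asks=[#5:4@97]
After op 7 [order #6] market_buy(qty=1): fills=#6x#5:1@97; bids=[-] asks=[#5:3@97]
After op 8 cancel(order #5): fills=none; bids=[-] asks=[-]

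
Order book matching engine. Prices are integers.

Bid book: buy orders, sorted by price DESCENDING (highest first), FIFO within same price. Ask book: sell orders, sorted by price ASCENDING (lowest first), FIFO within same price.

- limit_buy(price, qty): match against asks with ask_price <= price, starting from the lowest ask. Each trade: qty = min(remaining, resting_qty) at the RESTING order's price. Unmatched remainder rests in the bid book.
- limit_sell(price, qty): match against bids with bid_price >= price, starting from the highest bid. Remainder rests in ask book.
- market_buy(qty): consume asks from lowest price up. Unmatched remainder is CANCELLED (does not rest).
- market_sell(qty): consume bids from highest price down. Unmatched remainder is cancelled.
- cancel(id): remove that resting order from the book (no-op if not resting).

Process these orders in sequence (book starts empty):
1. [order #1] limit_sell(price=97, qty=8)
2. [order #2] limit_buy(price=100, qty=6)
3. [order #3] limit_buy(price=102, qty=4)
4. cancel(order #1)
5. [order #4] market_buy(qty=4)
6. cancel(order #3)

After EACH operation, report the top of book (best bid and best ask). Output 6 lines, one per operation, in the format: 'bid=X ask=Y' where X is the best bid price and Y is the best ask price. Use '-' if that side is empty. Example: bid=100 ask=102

Answer: bid=- ask=97
bid=- ask=97
bid=102 ask=-
bid=102 ask=-
bid=102 ask=-
bid=- ask=-

Derivation:
After op 1 [order #1] limit_sell(price=97, qty=8): fills=none; bids=[-] asks=[#1:8@97]
After op 2 [order #2] limit_buy(price=100, qty=6): fills=#2x#1:6@97; bids=[-] asks=[#1:2@97]
After op 3 [order #3] limit_buy(price=102, qty=4): fills=#3x#1:2@97; bids=[#3:2@102] asks=[-]
After op 4 cancel(order #1): fills=none; bids=[#3:2@102] asks=[-]
After op 5 [order #4] market_buy(qty=4): fills=none; bids=[#3:2@102] asks=[-]
After op 6 cancel(order #3): fills=none; bids=[-] asks=[-]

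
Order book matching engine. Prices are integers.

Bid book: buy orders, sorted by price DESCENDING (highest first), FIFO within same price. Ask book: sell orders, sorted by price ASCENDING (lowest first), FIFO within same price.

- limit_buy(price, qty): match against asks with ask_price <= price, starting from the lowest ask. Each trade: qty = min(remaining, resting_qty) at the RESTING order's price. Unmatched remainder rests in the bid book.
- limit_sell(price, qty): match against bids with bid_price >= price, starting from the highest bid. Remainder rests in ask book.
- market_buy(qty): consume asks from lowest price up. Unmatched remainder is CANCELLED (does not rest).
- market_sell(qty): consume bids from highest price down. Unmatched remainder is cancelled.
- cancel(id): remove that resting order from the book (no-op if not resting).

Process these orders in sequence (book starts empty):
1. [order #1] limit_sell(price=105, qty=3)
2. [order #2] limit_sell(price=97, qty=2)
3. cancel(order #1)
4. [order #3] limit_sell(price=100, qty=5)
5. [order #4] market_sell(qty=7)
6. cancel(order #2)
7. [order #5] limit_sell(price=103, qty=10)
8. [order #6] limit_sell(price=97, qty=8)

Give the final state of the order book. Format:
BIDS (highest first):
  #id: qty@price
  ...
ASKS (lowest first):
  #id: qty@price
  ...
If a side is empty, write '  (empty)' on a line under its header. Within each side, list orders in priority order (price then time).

After op 1 [order #1] limit_sell(price=105, qty=3): fills=none; bids=[-] asks=[#1:3@105]
After op 2 [order #2] limit_sell(price=97, qty=2): fills=none; bids=[-] asks=[#2:2@97 #1:3@105]
After op 3 cancel(order #1): fills=none; bids=[-] asks=[#2:2@97]
After op 4 [order #3] limit_sell(price=100, qty=5): fills=none; bids=[-] asks=[#2:2@97 #3:5@100]
After op 5 [order #4] market_sell(qty=7): fills=none; bids=[-] asks=[#2:2@97 #3:5@100]
After op 6 cancel(order #2): fills=none; bids=[-] asks=[#3:5@100]
After op 7 [order #5] limit_sell(price=103, qty=10): fills=none; bids=[-] asks=[#3:5@100 #5:10@103]
After op 8 [order #6] limit_sell(price=97, qty=8): fills=none; bids=[-] asks=[#6:8@97 #3:5@100 #5:10@103]

Answer: BIDS (highest first):
  (empty)
ASKS (lowest first):
  #6: 8@97
  #3: 5@100
  #5: 10@103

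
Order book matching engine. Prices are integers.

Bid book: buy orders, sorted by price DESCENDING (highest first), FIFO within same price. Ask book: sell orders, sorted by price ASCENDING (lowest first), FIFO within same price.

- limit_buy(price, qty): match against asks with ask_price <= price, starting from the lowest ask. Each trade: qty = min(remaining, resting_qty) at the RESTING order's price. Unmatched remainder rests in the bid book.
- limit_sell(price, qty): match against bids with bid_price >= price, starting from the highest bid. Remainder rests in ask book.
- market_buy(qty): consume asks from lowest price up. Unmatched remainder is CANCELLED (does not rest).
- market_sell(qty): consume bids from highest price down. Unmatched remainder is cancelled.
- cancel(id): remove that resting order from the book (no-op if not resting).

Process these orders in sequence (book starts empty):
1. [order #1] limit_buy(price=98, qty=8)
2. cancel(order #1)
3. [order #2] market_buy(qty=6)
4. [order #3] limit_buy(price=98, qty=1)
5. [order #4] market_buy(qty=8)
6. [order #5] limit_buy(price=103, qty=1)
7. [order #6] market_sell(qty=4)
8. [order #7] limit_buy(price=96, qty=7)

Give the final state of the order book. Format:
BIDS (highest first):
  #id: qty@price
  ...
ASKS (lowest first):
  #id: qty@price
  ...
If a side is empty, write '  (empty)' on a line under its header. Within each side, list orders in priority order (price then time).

After op 1 [order #1] limit_buy(price=98, qty=8): fills=none; bids=[#1:8@98] asks=[-]
After op 2 cancel(order #1): fills=none; bids=[-] asks=[-]
After op 3 [order #2] market_buy(qty=6): fills=none; bids=[-] asks=[-]
After op 4 [order #3] limit_buy(price=98, qty=1): fills=none; bids=[#3:1@98] asks=[-]
After op 5 [order #4] market_buy(qty=8): fills=none; bids=[#3:1@98] asks=[-]
After op 6 [order #5] limit_buy(price=103, qty=1): fills=none; bids=[#5:1@103 #3:1@98] asks=[-]
After op 7 [order #6] market_sell(qty=4): fills=#5x#6:1@103 #3x#6:1@98; bids=[-] asks=[-]
After op 8 [order #7] limit_buy(price=96, qty=7): fills=none; bids=[#7:7@96] asks=[-]

Answer: BIDS (highest first):
  #7: 7@96
ASKS (lowest first):
  (empty)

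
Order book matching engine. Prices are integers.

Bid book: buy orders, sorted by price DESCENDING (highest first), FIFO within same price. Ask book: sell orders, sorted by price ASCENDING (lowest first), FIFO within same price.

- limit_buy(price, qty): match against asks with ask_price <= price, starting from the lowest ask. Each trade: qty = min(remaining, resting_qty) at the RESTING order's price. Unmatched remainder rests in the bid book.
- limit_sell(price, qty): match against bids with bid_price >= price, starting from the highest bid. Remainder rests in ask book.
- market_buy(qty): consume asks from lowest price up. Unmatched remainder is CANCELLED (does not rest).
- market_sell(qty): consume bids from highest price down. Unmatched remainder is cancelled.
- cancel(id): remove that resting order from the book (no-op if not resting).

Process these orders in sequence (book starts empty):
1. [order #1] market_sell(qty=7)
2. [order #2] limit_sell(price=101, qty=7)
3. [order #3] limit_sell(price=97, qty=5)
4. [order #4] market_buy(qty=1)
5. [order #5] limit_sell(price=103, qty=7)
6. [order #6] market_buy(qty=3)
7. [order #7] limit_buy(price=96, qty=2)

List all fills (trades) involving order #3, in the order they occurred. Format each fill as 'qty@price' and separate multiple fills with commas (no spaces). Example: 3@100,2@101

Answer: 1@97,3@97

Derivation:
After op 1 [order #1] market_sell(qty=7): fills=none; bids=[-] asks=[-]
After op 2 [order #2] limit_sell(price=101, qty=7): fills=none; bids=[-] asks=[#2:7@101]
After op 3 [order #3] limit_sell(price=97, qty=5): fills=none; bids=[-] asks=[#3:5@97 #2:7@101]
After op 4 [order #4] market_buy(qty=1): fills=#4x#3:1@97; bids=[-] asks=[#3:4@97 #2:7@101]
After op 5 [order #5] limit_sell(price=103, qty=7): fills=none; bids=[-] asks=[#3:4@97 #2:7@101 #5:7@103]
After op 6 [order #6] market_buy(qty=3): fills=#6x#3:3@97; bids=[-] asks=[#3:1@97 #2:7@101 #5:7@103]
After op 7 [order #7] limit_buy(price=96, qty=2): fills=none; bids=[#7:2@96] asks=[#3:1@97 #2:7@101 #5:7@103]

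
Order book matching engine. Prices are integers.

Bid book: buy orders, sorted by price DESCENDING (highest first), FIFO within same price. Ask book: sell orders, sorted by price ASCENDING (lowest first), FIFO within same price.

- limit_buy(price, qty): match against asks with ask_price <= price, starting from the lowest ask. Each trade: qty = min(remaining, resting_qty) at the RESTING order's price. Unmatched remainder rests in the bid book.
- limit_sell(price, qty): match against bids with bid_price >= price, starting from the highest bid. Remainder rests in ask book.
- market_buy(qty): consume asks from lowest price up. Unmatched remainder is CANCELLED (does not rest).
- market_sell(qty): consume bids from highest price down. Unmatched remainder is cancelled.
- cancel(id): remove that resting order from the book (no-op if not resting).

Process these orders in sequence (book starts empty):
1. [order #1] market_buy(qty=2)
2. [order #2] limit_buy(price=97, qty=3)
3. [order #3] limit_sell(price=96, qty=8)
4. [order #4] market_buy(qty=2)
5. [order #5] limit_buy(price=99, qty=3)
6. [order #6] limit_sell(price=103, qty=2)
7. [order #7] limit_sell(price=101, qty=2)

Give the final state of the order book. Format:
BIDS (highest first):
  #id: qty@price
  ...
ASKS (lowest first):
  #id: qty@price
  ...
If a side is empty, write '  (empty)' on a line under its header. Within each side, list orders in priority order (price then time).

Answer: BIDS (highest first):
  (empty)
ASKS (lowest first):
  #7: 2@101
  #6: 2@103

Derivation:
After op 1 [order #1] market_buy(qty=2): fills=none; bids=[-] asks=[-]
After op 2 [order #2] limit_buy(price=97, qty=3): fills=none; bids=[#2:3@97] asks=[-]
After op 3 [order #3] limit_sell(price=96, qty=8): fills=#2x#3:3@97; bids=[-] asks=[#3:5@96]
After op 4 [order #4] market_buy(qty=2): fills=#4x#3:2@96; bids=[-] asks=[#3:3@96]
After op 5 [order #5] limit_buy(price=99, qty=3): fills=#5x#3:3@96; bids=[-] asks=[-]
After op 6 [order #6] limit_sell(price=103, qty=2): fills=none; bids=[-] asks=[#6:2@103]
After op 7 [order #7] limit_sell(price=101, qty=2): fills=none; bids=[-] asks=[#7:2@101 #6:2@103]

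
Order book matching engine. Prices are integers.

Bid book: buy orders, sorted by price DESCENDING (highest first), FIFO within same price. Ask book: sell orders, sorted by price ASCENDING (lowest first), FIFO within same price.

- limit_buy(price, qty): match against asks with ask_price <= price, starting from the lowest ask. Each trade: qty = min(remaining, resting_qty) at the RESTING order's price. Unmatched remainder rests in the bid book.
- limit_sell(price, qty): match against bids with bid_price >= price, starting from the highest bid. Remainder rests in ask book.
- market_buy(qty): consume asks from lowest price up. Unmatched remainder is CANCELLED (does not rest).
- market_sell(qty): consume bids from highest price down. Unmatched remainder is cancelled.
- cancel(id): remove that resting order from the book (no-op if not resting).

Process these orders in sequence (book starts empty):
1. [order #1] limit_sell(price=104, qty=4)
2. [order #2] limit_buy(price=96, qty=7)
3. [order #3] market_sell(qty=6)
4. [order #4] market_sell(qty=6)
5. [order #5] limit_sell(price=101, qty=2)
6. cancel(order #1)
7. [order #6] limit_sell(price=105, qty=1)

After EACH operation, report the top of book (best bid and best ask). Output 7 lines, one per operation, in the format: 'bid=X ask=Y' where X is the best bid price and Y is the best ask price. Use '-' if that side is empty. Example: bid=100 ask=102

After op 1 [order #1] limit_sell(price=104, qty=4): fills=none; bids=[-] asks=[#1:4@104]
After op 2 [order #2] limit_buy(price=96, qty=7): fills=none; bids=[#2:7@96] asks=[#1:4@104]
After op 3 [order #3] market_sell(qty=6): fills=#2x#3:6@96; bids=[#2:1@96] asks=[#1:4@104]
After op 4 [order #4] market_sell(qty=6): fills=#2x#4:1@96; bids=[-] asks=[#1:4@104]
After op 5 [order #5] limit_sell(price=101, qty=2): fills=none; bids=[-] asks=[#5:2@101 #1:4@104]
After op 6 cancel(order #1): fills=none; bids=[-] asks=[#5:2@101]
After op 7 [order #6] limit_sell(price=105, qty=1): fills=none; bids=[-] asks=[#5:2@101 #6:1@105]

Answer: bid=- ask=104
bid=96 ask=104
bid=96 ask=104
bid=- ask=104
bid=- ask=101
bid=- ask=101
bid=- ask=101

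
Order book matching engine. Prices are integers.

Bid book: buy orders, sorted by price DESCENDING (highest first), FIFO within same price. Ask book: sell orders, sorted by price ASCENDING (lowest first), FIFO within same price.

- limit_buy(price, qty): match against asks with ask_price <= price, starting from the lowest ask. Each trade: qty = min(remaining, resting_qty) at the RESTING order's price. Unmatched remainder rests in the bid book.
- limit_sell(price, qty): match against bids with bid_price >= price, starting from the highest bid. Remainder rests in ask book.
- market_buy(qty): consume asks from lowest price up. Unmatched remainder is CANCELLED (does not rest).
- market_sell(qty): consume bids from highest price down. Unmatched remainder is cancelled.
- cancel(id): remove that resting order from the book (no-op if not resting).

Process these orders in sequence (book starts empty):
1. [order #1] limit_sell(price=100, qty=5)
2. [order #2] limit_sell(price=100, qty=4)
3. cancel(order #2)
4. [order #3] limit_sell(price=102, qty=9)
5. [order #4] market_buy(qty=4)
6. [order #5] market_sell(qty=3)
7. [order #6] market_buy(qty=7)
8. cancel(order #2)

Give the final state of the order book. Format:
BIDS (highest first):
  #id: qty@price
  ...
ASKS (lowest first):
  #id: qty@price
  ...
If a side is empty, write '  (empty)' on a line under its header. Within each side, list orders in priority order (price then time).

After op 1 [order #1] limit_sell(price=100, qty=5): fills=none; bids=[-] asks=[#1:5@100]
After op 2 [order #2] limit_sell(price=100, qty=4): fills=none; bids=[-] asks=[#1:5@100 #2:4@100]
After op 3 cancel(order #2): fills=none; bids=[-] asks=[#1:5@100]
After op 4 [order #3] limit_sell(price=102, qty=9): fills=none; bids=[-] asks=[#1:5@100 #3:9@102]
After op 5 [order #4] market_buy(qty=4): fills=#4x#1:4@100; bids=[-] asks=[#1:1@100 #3:9@102]
After op 6 [order #5] market_sell(qty=3): fills=none; bids=[-] asks=[#1:1@100 #3:9@102]
After op 7 [order #6] market_buy(qty=7): fills=#6x#1:1@100 #6x#3:6@102; bids=[-] asks=[#3:3@102]
After op 8 cancel(order #2): fills=none; bids=[-] asks=[#3:3@102]

Answer: BIDS (highest first):
  (empty)
ASKS (lowest first):
  #3: 3@102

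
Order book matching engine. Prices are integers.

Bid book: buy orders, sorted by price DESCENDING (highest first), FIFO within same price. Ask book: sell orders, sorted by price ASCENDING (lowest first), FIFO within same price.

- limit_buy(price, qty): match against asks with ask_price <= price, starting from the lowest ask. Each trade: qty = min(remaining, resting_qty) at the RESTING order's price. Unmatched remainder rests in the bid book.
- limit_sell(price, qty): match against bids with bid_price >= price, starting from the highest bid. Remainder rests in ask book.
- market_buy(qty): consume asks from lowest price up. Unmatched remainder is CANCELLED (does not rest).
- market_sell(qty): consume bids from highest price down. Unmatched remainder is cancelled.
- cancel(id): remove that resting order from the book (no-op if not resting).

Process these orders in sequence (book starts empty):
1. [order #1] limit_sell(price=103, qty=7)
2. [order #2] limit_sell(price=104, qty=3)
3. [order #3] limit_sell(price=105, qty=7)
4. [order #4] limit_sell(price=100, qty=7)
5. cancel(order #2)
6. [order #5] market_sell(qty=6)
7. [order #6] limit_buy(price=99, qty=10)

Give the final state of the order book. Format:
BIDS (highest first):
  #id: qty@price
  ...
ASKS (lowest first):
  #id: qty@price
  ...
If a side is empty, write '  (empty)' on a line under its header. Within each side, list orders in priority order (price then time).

Answer: BIDS (highest first):
  #6: 10@99
ASKS (lowest first):
  #4: 7@100
  #1: 7@103
  #3: 7@105

Derivation:
After op 1 [order #1] limit_sell(price=103, qty=7): fills=none; bids=[-] asks=[#1:7@103]
After op 2 [order #2] limit_sell(price=104, qty=3): fills=none; bids=[-] asks=[#1:7@103 #2:3@104]
After op 3 [order #3] limit_sell(price=105, qty=7): fills=none; bids=[-] asks=[#1:7@103 #2:3@104 #3:7@105]
After op 4 [order #4] limit_sell(price=100, qty=7): fills=none; bids=[-] asks=[#4:7@100 #1:7@103 #2:3@104 #3:7@105]
After op 5 cancel(order #2): fills=none; bids=[-] asks=[#4:7@100 #1:7@103 #3:7@105]
After op 6 [order #5] market_sell(qty=6): fills=none; bids=[-] asks=[#4:7@100 #1:7@103 #3:7@105]
After op 7 [order #6] limit_buy(price=99, qty=10): fills=none; bids=[#6:10@99] asks=[#4:7@100 #1:7@103 #3:7@105]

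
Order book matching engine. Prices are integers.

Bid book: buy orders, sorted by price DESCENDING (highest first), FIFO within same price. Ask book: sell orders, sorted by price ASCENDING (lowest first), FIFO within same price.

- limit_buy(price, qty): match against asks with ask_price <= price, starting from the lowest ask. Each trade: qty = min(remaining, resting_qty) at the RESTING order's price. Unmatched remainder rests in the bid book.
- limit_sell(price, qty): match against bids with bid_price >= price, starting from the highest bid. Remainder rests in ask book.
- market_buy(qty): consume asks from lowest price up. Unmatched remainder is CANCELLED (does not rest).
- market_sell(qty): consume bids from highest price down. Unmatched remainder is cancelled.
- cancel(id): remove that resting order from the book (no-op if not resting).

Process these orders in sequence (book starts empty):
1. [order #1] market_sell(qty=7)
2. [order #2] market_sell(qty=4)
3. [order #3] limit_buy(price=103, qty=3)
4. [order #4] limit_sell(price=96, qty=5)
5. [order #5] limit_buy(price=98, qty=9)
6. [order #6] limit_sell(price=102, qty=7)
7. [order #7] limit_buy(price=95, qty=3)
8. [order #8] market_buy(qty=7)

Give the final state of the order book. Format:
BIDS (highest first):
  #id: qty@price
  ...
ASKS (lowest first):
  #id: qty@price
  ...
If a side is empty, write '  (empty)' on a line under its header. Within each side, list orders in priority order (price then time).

Answer: BIDS (highest first):
  #5: 7@98
  #7: 3@95
ASKS (lowest first):
  (empty)

Derivation:
After op 1 [order #1] market_sell(qty=7): fills=none; bids=[-] asks=[-]
After op 2 [order #2] market_sell(qty=4): fills=none; bids=[-] asks=[-]
After op 3 [order #3] limit_buy(price=103, qty=3): fills=none; bids=[#3:3@103] asks=[-]
After op 4 [order #4] limit_sell(price=96, qty=5): fills=#3x#4:3@103; bids=[-] asks=[#4:2@96]
After op 5 [order #5] limit_buy(price=98, qty=9): fills=#5x#4:2@96; bids=[#5:7@98] asks=[-]
After op 6 [order #6] limit_sell(price=102, qty=7): fills=none; bids=[#5:7@98] asks=[#6:7@102]
After op 7 [order #7] limit_buy(price=95, qty=3): fills=none; bids=[#5:7@98 #7:3@95] asks=[#6:7@102]
After op 8 [order #8] market_buy(qty=7): fills=#8x#6:7@102; bids=[#5:7@98 #7:3@95] asks=[-]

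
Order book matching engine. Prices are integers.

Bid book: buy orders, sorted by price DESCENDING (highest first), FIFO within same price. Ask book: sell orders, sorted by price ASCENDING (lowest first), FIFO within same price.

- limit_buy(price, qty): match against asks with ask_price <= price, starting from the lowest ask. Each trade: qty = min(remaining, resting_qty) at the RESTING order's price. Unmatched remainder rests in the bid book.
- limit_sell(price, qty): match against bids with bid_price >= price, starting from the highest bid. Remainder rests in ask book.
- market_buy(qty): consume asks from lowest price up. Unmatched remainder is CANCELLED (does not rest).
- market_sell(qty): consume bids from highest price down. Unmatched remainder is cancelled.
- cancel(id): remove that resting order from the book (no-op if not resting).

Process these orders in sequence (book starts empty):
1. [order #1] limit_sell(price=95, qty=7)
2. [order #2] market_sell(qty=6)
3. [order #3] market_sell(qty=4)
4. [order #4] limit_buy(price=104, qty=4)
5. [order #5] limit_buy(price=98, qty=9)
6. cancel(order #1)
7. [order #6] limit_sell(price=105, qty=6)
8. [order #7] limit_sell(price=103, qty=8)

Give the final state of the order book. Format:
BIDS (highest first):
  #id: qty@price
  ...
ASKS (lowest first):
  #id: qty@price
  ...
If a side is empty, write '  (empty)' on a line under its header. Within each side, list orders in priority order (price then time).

After op 1 [order #1] limit_sell(price=95, qty=7): fills=none; bids=[-] asks=[#1:7@95]
After op 2 [order #2] market_sell(qty=6): fills=none; bids=[-] asks=[#1:7@95]
After op 3 [order #3] market_sell(qty=4): fills=none; bids=[-] asks=[#1:7@95]
After op 4 [order #4] limit_buy(price=104, qty=4): fills=#4x#1:4@95; bids=[-] asks=[#1:3@95]
After op 5 [order #5] limit_buy(price=98, qty=9): fills=#5x#1:3@95; bids=[#5:6@98] asks=[-]
After op 6 cancel(order #1): fills=none; bids=[#5:6@98] asks=[-]
After op 7 [order #6] limit_sell(price=105, qty=6): fills=none; bids=[#5:6@98] asks=[#6:6@105]
After op 8 [order #7] limit_sell(price=103, qty=8): fills=none; bids=[#5:6@98] asks=[#7:8@103 #6:6@105]

Answer: BIDS (highest first):
  #5: 6@98
ASKS (lowest first):
  #7: 8@103
  #6: 6@105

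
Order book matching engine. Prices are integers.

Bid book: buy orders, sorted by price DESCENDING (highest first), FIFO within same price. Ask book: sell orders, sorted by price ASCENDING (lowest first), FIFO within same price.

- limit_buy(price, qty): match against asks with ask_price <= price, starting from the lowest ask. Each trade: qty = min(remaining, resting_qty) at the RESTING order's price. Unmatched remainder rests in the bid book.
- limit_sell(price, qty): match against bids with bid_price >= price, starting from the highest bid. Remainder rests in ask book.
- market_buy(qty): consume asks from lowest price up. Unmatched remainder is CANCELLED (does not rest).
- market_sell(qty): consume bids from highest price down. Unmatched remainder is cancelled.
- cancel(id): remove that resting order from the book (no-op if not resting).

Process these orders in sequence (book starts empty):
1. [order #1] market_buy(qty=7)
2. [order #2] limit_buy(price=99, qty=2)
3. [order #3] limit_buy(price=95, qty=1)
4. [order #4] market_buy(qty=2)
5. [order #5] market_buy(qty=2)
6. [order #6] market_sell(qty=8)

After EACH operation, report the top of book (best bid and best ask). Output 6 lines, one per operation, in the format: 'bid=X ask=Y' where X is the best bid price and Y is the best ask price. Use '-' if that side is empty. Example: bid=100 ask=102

Answer: bid=- ask=-
bid=99 ask=-
bid=99 ask=-
bid=99 ask=-
bid=99 ask=-
bid=- ask=-

Derivation:
After op 1 [order #1] market_buy(qty=7): fills=none; bids=[-] asks=[-]
After op 2 [order #2] limit_buy(price=99, qty=2): fills=none; bids=[#2:2@99] asks=[-]
After op 3 [order #3] limit_buy(price=95, qty=1): fills=none; bids=[#2:2@99 #3:1@95] asks=[-]
After op 4 [order #4] market_buy(qty=2): fills=none; bids=[#2:2@99 #3:1@95] asks=[-]
After op 5 [order #5] market_buy(qty=2): fills=none; bids=[#2:2@99 #3:1@95] asks=[-]
After op 6 [order #6] market_sell(qty=8): fills=#2x#6:2@99 #3x#6:1@95; bids=[-] asks=[-]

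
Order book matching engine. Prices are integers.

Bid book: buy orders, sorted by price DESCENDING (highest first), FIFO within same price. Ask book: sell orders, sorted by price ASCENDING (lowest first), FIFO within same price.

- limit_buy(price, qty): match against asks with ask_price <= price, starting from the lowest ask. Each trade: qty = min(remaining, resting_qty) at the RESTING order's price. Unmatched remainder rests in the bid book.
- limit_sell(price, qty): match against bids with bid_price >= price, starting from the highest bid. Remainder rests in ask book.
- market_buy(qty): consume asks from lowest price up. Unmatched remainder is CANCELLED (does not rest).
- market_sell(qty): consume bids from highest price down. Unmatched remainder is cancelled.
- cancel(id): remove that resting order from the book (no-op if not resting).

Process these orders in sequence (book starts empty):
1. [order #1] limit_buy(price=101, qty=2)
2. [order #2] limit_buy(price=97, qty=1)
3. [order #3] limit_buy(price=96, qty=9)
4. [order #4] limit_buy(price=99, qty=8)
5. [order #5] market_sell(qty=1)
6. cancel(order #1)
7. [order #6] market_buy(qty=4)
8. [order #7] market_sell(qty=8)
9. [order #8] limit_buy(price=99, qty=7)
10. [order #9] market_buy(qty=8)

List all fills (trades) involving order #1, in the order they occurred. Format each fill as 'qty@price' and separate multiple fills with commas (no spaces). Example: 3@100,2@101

Answer: 1@101

Derivation:
After op 1 [order #1] limit_buy(price=101, qty=2): fills=none; bids=[#1:2@101] asks=[-]
After op 2 [order #2] limit_buy(price=97, qty=1): fills=none; bids=[#1:2@101 #2:1@97] asks=[-]
After op 3 [order #3] limit_buy(price=96, qty=9): fills=none; bids=[#1:2@101 #2:1@97 #3:9@96] asks=[-]
After op 4 [order #4] limit_buy(price=99, qty=8): fills=none; bids=[#1:2@101 #4:8@99 #2:1@97 #3:9@96] asks=[-]
After op 5 [order #5] market_sell(qty=1): fills=#1x#5:1@101; bids=[#1:1@101 #4:8@99 #2:1@97 #3:9@96] asks=[-]
After op 6 cancel(order #1): fills=none; bids=[#4:8@99 #2:1@97 #3:9@96] asks=[-]
After op 7 [order #6] market_buy(qty=4): fills=none; bids=[#4:8@99 #2:1@97 #3:9@96] asks=[-]
After op 8 [order #7] market_sell(qty=8): fills=#4x#7:8@99; bids=[#2:1@97 #3:9@96] asks=[-]
After op 9 [order #8] limit_buy(price=99, qty=7): fills=none; bids=[#8:7@99 #2:1@97 #3:9@96] asks=[-]
After op 10 [order #9] market_buy(qty=8): fills=none; bids=[#8:7@99 #2:1@97 #3:9@96] asks=[-]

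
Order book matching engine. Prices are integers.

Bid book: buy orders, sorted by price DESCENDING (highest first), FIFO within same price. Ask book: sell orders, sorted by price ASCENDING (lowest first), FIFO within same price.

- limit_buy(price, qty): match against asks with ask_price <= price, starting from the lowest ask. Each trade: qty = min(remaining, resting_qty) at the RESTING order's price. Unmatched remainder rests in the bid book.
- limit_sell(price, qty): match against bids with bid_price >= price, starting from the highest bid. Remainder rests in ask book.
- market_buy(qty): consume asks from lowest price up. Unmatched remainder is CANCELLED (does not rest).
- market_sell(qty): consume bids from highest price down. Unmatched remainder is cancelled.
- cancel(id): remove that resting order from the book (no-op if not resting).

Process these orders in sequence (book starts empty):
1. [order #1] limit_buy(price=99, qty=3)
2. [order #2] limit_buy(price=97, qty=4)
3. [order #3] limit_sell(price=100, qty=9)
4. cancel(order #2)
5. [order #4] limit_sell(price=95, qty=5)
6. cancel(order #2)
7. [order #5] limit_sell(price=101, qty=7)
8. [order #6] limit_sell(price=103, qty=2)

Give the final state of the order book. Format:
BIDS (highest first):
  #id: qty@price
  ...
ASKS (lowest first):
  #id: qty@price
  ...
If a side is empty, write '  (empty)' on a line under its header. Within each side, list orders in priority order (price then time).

Answer: BIDS (highest first):
  (empty)
ASKS (lowest first):
  #4: 2@95
  #3: 9@100
  #5: 7@101
  #6: 2@103

Derivation:
After op 1 [order #1] limit_buy(price=99, qty=3): fills=none; bids=[#1:3@99] asks=[-]
After op 2 [order #2] limit_buy(price=97, qty=4): fills=none; bids=[#1:3@99 #2:4@97] asks=[-]
After op 3 [order #3] limit_sell(price=100, qty=9): fills=none; bids=[#1:3@99 #2:4@97] asks=[#3:9@100]
After op 4 cancel(order #2): fills=none; bids=[#1:3@99] asks=[#3:9@100]
After op 5 [order #4] limit_sell(price=95, qty=5): fills=#1x#4:3@99; bids=[-] asks=[#4:2@95 #3:9@100]
After op 6 cancel(order #2): fills=none; bids=[-] asks=[#4:2@95 #3:9@100]
After op 7 [order #5] limit_sell(price=101, qty=7): fills=none; bids=[-] asks=[#4:2@95 #3:9@100 #5:7@101]
After op 8 [order #6] limit_sell(price=103, qty=2): fills=none; bids=[-] asks=[#4:2@95 #3:9@100 #5:7@101 #6:2@103]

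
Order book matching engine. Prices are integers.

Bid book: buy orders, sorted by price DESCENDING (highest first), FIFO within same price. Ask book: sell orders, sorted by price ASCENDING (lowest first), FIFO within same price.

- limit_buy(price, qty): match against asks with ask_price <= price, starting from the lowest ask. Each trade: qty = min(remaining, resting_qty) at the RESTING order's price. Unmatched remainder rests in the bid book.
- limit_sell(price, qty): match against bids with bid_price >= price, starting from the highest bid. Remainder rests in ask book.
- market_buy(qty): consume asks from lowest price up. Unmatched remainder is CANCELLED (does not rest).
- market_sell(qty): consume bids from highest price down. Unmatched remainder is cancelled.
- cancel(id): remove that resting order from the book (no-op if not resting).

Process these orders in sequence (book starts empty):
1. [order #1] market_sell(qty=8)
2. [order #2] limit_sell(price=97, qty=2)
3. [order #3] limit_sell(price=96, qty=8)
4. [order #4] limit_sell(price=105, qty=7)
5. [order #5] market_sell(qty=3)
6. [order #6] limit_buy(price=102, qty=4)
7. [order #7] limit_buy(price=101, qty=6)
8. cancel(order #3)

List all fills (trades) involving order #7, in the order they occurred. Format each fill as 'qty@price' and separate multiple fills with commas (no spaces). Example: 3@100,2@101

After op 1 [order #1] market_sell(qty=8): fills=none; bids=[-] asks=[-]
After op 2 [order #2] limit_sell(price=97, qty=2): fills=none; bids=[-] asks=[#2:2@97]
After op 3 [order #3] limit_sell(price=96, qty=8): fills=none; bids=[-] asks=[#3:8@96 #2:2@97]
After op 4 [order #4] limit_sell(price=105, qty=7): fills=none; bids=[-] asks=[#3:8@96 #2:2@97 #4:7@105]
After op 5 [order #5] market_sell(qty=3): fills=none; bids=[-] asks=[#3:8@96 #2:2@97 #4:7@105]
After op 6 [order #6] limit_buy(price=102, qty=4): fills=#6x#3:4@96; bids=[-] asks=[#3:4@96 #2:2@97 #4:7@105]
After op 7 [order #7] limit_buy(price=101, qty=6): fills=#7x#3:4@96 #7x#2:2@97; bids=[-] asks=[#4:7@105]
After op 8 cancel(order #3): fills=none; bids=[-] asks=[#4:7@105]

Answer: 4@96,2@97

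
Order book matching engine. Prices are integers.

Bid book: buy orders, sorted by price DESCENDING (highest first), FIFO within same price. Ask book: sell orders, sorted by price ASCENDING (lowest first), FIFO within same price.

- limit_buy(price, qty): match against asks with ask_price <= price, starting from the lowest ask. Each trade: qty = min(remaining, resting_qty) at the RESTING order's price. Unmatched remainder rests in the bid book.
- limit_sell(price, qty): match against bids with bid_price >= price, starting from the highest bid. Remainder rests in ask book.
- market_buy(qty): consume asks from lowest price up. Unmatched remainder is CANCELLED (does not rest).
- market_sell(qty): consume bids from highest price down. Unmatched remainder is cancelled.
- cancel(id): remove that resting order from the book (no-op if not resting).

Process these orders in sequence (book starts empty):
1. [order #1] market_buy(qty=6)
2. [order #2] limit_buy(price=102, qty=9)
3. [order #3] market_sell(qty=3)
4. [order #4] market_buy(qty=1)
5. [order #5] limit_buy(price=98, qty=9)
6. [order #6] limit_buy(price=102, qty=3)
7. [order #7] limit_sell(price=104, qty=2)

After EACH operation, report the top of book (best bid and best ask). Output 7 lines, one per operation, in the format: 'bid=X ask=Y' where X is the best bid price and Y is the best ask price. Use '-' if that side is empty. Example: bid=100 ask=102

After op 1 [order #1] market_buy(qty=6): fills=none; bids=[-] asks=[-]
After op 2 [order #2] limit_buy(price=102, qty=9): fills=none; bids=[#2:9@102] asks=[-]
After op 3 [order #3] market_sell(qty=3): fills=#2x#3:3@102; bids=[#2:6@102] asks=[-]
After op 4 [order #4] market_buy(qty=1): fills=none; bids=[#2:6@102] asks=[-]
After op 5 [order #5] limit_buy(price=98, qty=9): fills=none; bids=[#2:6@102 #5:9@98] asks=[-]
After op 6 [order #6] limit_buy(price=102, qty=3): fills=none; bids=[#2:6@102 #6:3@102 #5:9@98] asks=[-]
After op 7 [order #7] limit_sell(price=104, qty=2): fills=none; bids=[#2:6@102 #6:3@102 #5:9@98] asks=[#7:2@104]

Answer: bid=- ask=-
bid=102 ask=-
bid=102 ask=-
bid=102 ask=-
bid=102 ask=-
bid=102 ask=-
bid=102 ask=104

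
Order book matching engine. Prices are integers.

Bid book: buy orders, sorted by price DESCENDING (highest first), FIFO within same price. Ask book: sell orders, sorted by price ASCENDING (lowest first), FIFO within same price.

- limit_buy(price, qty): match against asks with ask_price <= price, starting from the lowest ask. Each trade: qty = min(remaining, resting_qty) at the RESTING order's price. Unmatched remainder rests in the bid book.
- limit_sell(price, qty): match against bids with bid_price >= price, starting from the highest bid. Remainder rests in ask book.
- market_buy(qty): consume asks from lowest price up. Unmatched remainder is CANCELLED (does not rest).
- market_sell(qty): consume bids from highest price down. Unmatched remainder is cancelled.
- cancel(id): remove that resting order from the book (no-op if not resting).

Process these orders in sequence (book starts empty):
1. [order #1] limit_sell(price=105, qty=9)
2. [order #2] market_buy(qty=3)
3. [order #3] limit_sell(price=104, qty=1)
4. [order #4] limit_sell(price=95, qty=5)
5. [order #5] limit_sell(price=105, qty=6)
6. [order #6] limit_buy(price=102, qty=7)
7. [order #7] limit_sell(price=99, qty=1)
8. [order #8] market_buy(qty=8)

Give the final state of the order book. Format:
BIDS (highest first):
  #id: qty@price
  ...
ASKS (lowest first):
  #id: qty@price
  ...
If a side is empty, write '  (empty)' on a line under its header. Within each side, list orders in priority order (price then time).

After op 1 [order #1] limit_sell(price=105, qty=9): fills=none; bids=[-] asks=[#1:9@105]
After op 2 [order #2] market_buy(qty=3): fills=#2x#1:3@105; bids=[-] asks=[#1:6@105]
After op 3 [order #3] limit_sell(price=104, qty=1): fills=none; bids=[-] asks=[#3:1@104 #1:6@105]
After op 4 [order #4] limit_sell(price=95, qty=5): fills=none; bids=[-] asks=[#4:5@95 #3:1@104 #1:6@105]
After op 5 [order #5] limit_sell(price=105, qty=6): fills=none; bids=[-] asks=[#4:5@95 #3:1@104 #1:6@105 #5:6@105]
After op 6 [order #6] limit_buy(price=102, qty=7): fills=#6x#4:5@95; bids=[#6:2@102] asks=[#3:1@104 #1:6@105 #5:6@105]
After op 7 [order #7] limit_sell(price=99, qty=1): fills=#6x#7:1@102; bids=[#6:1@102] asks=[#3:1@104 #1:6@105 #5:6@105]
After op 8 [order #8] market_buy(qty=8): fills=#8x#3:1@104 #8x#1:6@105 #8x#5:1@105; bids=[#6:1@102] asks=[#5:5@105]

Answer: BIDS (highest first):
  #6: 1@102
ASKS (lowest first):
  #5: 5@105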